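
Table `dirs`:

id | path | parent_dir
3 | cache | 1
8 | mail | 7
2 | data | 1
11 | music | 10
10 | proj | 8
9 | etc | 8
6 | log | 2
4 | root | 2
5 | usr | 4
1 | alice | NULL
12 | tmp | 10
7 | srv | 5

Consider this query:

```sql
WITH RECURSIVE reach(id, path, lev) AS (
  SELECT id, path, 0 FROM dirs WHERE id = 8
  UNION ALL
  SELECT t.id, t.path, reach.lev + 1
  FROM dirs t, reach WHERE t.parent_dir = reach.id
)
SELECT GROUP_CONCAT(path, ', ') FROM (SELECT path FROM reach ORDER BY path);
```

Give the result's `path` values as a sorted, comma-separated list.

etc, mail, music, proj, tmp

Base: id=8 (mail) at lev 0.
Iteration 1: rows with parent_dir in {8} -> etc (id 9, lev 1), proj (id 10, lev 1).
Iteration 2: rows with parent_dir in {9,10} -> music (id 11, lev 2), tmp (id 12, lev 2).
Iteration 3: no rows with parent_dir in {11,12}; recursion stops.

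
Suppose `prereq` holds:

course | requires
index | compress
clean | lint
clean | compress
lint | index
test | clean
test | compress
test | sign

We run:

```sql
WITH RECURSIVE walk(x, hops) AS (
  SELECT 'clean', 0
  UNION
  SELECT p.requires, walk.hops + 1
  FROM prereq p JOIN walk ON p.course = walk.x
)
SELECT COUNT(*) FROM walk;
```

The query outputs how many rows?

Base: (clean, hops=0).
Iteration 1: edges from {clean} -> (compress, hops=1), (lint, hops=1).
Iteration 2: edges from {compress,lint} -> (index, hops=2).
Iteration 3: edges from {index} -> (compress, hops=3).
Iteration 4: no outgoing edges from {compress}; recursion stops.
Total rows emitted: 5.

5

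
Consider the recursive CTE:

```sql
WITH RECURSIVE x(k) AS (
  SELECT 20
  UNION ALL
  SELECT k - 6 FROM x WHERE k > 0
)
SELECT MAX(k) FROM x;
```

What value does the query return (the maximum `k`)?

Base: k=20.
Iteration 1: 20 > 0 holds -> k = 20 - 6 = 14.
Iteration 2: 14 > 0 holds -> k = 14 - 6 = 8.
Iteration 3: 8 > 0 holds -> k = 8 - 6 = 2.
Iteration 4: 2 > 0 holds -> k = 2 - 6 = -4.
Iteration 5: -4 > 0 fails; recursion stops.
k values: 20, 14, 8, 2, -4; the maximum is 20.

20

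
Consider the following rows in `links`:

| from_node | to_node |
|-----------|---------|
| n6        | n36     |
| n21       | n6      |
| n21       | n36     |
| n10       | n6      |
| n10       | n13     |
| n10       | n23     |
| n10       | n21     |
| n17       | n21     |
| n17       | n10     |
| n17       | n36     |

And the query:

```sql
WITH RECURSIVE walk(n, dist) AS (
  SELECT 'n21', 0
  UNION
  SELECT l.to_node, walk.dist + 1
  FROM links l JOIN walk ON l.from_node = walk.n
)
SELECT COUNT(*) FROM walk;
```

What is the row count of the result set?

Base: (n21, dist=0).
Iteration 1: edges from {n21} -> (n36, dist=1), (n6, dist=1).
Iteration 2: edges from {n36,n6} -> (n36, dist=2).
Iteration 3: no outgoing edges from {n36}; recursion stops.
Total rows emitted: 4.

4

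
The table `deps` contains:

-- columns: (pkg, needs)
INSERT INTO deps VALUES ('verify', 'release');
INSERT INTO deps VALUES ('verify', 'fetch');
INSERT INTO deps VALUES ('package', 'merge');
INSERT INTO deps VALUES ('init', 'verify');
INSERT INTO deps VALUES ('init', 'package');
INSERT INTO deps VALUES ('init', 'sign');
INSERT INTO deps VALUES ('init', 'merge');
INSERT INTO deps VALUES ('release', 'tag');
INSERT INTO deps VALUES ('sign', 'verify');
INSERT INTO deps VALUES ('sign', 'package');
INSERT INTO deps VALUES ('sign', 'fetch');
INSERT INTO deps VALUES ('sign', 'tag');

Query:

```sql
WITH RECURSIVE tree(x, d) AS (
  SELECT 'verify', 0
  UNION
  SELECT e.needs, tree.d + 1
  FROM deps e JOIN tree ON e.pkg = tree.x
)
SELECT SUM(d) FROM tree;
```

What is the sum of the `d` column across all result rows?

4

Base: (verify, d=0).
Iteration 1: edges from {verify} -> (fetch, d=1), (release, d=1).
Iteration 2: edges from {fetch,release} -> (tag, d=2).
Iteration 3: no outgoing edges from {tag}; recursion stops.
SUM(d) = 0 + 1 + 1 + 2 = 4.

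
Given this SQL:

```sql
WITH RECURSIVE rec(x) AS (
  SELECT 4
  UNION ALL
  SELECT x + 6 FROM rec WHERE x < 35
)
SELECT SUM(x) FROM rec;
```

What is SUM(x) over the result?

154

Base: x=4.
Iteration 1: 4 < 35 holds -> x = 4 + 6 = 10.
Iteration 2: 10 < 35 holds -> x = 10 + 6 = 16.
Iteration 3: 16 < 35 holds -> x = 16 + 6 = 22.
Iteration 4: 22 < 35 holds -> x = 22 + 6 = 28.
Iteration 5: 28 < 35 holds -> x = 28 + 6 = 34.
Iteration 6: 34 < 35 holds -> x = 34 + 6 = 40.
Iteration 7: 40 < 35 fails; recursion stops.
SUM(x) = 4 + 10 + 16 + 22 + 28 + 34 + 40 = 154.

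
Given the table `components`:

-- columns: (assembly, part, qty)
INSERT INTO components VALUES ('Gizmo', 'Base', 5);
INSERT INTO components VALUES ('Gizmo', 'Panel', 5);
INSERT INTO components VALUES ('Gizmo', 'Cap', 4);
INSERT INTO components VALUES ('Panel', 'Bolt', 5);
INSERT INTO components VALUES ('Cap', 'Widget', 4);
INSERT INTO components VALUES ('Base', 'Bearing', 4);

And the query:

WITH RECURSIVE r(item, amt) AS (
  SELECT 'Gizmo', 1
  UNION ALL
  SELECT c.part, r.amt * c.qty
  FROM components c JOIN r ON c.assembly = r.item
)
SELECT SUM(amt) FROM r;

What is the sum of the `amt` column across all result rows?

76

Base: (Gizmo, amt=1).
Iteration 1: components of {Gizmo} -> Base = 1*5 = 5, Cap = 1*4 = 4, Panel = 1*5 = 5.
Iteration 2: components of {Base,Cap,Panel} -> Bearing = 5*4 = 20, Bolt = 5*5 = 25, Widget = 4*4 = 16.
Iteration 3: no further components; recursion stops.
SUM(amt) = 1 + 5 + 5 + 4 + 20 + 25 + 16 = 76.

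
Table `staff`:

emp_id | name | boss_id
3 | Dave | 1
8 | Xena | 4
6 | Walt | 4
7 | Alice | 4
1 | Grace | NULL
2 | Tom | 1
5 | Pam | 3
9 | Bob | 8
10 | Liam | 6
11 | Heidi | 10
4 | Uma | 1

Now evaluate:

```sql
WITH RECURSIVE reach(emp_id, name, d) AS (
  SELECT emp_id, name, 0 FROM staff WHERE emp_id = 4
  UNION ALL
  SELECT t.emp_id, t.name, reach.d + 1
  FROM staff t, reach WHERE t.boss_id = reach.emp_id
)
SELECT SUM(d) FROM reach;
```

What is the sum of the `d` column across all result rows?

Base: emp_id=4 (Uma) at d 0.
Iteration 1: rows with boss_id in {4} -> Walt (id 6, d 1), Alice (id 7, d 1), Xena (id 8, d 1).
Iteration 2: rows with boss_id in {6,7,8} -> Bob (id 9, d 2), Liam (id 10, d 2).
Iteration 3: rows with boss_id in {9,10} -> Heidi (id 11, d 3).
Iteration 4: no rows with boss_id in {11}; recursion stops.
SUM(d) = 0 + 1 + 1 + 1 + 2 + 2 + 3 = 10.

10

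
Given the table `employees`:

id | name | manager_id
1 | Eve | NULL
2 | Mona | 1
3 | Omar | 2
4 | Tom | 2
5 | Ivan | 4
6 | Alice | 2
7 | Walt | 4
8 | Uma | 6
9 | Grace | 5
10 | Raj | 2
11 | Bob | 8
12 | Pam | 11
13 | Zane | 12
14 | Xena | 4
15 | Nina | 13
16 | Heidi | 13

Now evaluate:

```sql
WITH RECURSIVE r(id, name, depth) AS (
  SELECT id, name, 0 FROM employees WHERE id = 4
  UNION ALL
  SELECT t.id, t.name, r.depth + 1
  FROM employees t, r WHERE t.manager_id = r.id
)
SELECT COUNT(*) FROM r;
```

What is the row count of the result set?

5

Base: id=4 (Tom) at depth 0.
Iteration 1: rows with manager_id in {4} -> Ivan (id 5, depth 1), Walt (id 7, depth 1), Xena (id 14, depth 1).
Iteration 2: rows with manager_id in {5,7,14} -> Grace (id 9, depth 2).
Iteration 3: no rows with manager_id in {9}; recursion stops.
Total rows emitted: 5.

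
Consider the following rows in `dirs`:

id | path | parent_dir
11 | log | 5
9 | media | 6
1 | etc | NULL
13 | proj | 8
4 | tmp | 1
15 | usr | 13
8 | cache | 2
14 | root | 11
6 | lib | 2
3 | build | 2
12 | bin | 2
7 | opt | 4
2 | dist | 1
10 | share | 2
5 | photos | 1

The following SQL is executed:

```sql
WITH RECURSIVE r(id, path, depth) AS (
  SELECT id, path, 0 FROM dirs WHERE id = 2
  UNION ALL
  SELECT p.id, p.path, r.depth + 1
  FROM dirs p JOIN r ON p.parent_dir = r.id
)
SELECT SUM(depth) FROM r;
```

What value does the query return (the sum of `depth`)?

12

Base: id=2 (dist) at depth 0.
Iteration 1: rows with parent_dir in {2} -> build (id 3, depth 1), lib (id 6, depth 1), cache (id 8, depth 1), share (id 10, depth 1), bin (id 12, depth 1).
Iteration 2: rows with parent_dir in {3,6,8,10,12} -> media (id 9, depth 2), proj (id 13, depth 2).
Iteration 3: rows with parent_dir in {9,13} -> usr (id 15, depth 3).
Iteration 4: no rows with parent_dir in {15}; recursion stops.
SUM(depth) = 0 + 1 + 1 + 1 + 1 + 1 + 2 + 2 + 3 = 12.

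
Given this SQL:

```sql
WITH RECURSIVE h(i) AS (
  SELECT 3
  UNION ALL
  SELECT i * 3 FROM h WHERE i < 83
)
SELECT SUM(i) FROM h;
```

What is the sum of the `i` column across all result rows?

363

Base: i=3.
Iteration 1: 3 < 83 holds -> i = 3 * 3 = 9.
Iteration 2: 9 < 83 holds -> i = 9 * 3 = 27.
Iteration 3: 27 < 83 holds -> i = 27 * 3 = 81.
Iteration 4: 81 < 83 holds -> i = 81 * 3 = 243.
Iteration 5: 243 < 83 fails; recursion stops.
SUM(i) = 3 + 9 + 27 + 81 + 243 = 363.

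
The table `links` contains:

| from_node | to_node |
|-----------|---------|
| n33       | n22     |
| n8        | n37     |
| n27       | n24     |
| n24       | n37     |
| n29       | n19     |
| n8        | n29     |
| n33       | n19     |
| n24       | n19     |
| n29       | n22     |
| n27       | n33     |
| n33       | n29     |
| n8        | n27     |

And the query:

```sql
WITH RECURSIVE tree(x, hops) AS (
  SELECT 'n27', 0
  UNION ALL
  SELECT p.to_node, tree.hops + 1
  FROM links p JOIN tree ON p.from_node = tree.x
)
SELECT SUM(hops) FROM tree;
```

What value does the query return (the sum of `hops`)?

Base: (n27, hops=0).
Iteration 1: edges from {n27} -> (n24, hops=1), (n33, hops=1).
Iteration 2: edges from {n24,n33} -> (n19, hops=2) x2, (n22, hops=2), (n29, hops=2), (n37, hops=2). [UNION ALL keeps all 5 new rows, including repeats]
Iteration 3: edges from {n19,n22,n29,n37} -> (n19, hops=3), (n22, hops=3).
Iteration 4: no outgoing edges from {n19,n22}; recursion stops.
SUM(hops) = 0 + 1 + 1 + 2 + 2 + 2 + 2 + 2 + 3 + 3 = 18.

18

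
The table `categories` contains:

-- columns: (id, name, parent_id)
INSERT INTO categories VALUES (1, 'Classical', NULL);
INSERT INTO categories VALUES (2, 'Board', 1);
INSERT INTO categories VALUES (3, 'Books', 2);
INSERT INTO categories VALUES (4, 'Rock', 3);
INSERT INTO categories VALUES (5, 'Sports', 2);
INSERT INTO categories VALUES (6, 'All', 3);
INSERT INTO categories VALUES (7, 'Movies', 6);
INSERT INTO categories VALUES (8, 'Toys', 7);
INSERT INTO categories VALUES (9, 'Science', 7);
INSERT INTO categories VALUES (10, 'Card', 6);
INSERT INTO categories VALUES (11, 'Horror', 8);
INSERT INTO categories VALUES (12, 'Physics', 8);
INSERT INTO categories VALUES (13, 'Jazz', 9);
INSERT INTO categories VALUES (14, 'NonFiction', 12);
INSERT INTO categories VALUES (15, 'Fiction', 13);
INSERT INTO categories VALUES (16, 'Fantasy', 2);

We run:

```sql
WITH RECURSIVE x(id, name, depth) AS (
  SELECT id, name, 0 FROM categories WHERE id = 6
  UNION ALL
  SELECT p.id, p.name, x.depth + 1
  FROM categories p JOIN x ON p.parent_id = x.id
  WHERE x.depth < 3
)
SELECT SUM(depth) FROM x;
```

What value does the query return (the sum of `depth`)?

Base: id=6 (All) at depth 0.
Iteration 1: rows with parent_id in {6} -> Movies (id 7, depth 1), Card (id 10, depth 1).
Iteration 2: rows with parent_id in {7,10} -> Toys (id 8, depth 2), Science (id 9, depth 2).
Iteration 3: rows with parent_id in {8,9} -> Horror (id 11, depth 3), Physics (id 12, depth 3), Jazz (id 13, depth 3).
Iteration 4: depth < 3 fails for all current rows; recursion stops.
SUM(depth) = 0 + 1 + 1 + 2 + 2 + 3 + 3 + 3 = 15.

15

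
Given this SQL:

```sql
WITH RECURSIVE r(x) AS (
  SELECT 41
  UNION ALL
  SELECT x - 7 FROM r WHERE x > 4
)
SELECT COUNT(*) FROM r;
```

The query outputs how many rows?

7

Base: x=41.
Iteration 1: 41 > 4 holds -> x = 41 - 7 = 34.
Iteration 2: 34 > 4 holds -> x = 34 - 7 = 27.
Iteration 3: 27 > 4 holds -> x = 27 - 7 = 20.
Iteration 4: 20 > 4 holds -> x = 20 - 7 = 13.
Iteration 5: 13 > 4 holds -> x = 13 - 7 = 6.
Iteration 6: 6 > 4 holds -> x = 6 - 7 = -1.
Iteration 7: -1 > 4 fails; recursion stops.
Total rows emitted: 7.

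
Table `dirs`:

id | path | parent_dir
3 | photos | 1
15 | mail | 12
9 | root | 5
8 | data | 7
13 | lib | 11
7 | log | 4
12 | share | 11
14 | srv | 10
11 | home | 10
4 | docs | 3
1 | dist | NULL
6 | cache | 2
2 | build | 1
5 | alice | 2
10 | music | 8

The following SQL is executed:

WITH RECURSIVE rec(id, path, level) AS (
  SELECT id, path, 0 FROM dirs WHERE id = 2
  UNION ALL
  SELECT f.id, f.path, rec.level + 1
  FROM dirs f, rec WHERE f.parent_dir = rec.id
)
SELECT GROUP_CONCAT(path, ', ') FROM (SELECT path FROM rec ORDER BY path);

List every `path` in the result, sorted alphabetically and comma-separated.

alice, build, cache, root

Base: id=2 (build) at level 0.
Iteration 1: rows with parent_dir in {2} -> alice (id 5, level 1), cache (id 6, level 1).
Iteration 2: rows with parent_dir in {5,6} -> root (id 9, level 2).
Iteration 3: no rows with parent_dir in {9}; recursion stops.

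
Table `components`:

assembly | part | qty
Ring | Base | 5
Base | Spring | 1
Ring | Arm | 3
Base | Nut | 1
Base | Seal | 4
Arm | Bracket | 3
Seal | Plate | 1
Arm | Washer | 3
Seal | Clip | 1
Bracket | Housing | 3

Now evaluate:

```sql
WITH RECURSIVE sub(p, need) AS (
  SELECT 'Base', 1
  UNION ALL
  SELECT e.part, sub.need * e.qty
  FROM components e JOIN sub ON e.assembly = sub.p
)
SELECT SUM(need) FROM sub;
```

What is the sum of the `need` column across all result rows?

15

Base: (Base, need=1).
Iteration 1: components of {Base} -> Nut = 1*1 = 1, Seal = 1*4 = 4, Spring = 1*1 = 1.
Iteration 2: components of {Nut,Seal,Spring} -> Clip = 4*1 = 4, Plate = 4*1 = 4.
Iteration 3: no further components; recursion stops.
SUM(need) = 1 + 1 + 1 + 4 + 4 + 4 = 15.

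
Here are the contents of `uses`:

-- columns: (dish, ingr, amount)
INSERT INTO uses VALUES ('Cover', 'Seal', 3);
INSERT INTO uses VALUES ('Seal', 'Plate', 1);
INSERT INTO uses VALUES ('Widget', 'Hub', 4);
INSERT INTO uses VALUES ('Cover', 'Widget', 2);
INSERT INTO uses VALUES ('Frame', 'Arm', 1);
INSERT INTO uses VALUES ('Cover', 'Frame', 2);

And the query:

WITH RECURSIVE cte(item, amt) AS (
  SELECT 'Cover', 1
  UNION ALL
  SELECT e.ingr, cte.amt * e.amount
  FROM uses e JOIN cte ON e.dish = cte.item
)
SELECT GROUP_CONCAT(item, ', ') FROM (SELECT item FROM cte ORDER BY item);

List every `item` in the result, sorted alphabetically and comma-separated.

Base: (Cover, amt=1).
Iteration 1: components of {Cover} -> Frame = 1*2 = 2, Seal = 1*3 = 3, Widget = 1*2 = 2.
Iteration 2: components of {Frame,Seal,Widget} -> Arm = 2*1 = 2, Hub = 2*4 = 8, Plate = 3*1 = 3.
Iteration 3: no further components; recursion stops.

Arm, Cover, Frame, Hub, Plate, Seal, Widget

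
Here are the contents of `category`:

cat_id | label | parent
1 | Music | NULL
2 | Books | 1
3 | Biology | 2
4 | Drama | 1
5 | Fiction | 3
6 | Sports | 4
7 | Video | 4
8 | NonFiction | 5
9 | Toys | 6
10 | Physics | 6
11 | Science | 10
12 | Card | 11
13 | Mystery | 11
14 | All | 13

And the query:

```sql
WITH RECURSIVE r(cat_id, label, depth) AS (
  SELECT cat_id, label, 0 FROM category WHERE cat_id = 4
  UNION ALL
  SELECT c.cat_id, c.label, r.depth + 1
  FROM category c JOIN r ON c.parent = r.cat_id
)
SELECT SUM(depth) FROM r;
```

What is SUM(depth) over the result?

22

Base: cat_id=4 (Drama) at depth 0.
Iteration 1: rows with parent in {4} -> Sports (id 6, depth 1), Video (id 7, depth 1).
Iteration 2: rows with parent in {6,7} -> Toys (id 9, depth 2), Physics (id 10, depth 2).
Iteration 3: rows with parent in {9,10} -> Science (id 11, depth 3).
Iteration 4: rows with parent in {11} -> Card (id 12, depth 4), Mystery (id 13, depth 4).
Iteration 5: rows with parent in {12,13} -> All (id 14, depth 5).
Iteration 6: no rows with parent in {14}; recursion stops.
SUM(depth) = 0 + 1 + 1 + 2 + 2 + 3 + 4 + 4 + 5 = 22.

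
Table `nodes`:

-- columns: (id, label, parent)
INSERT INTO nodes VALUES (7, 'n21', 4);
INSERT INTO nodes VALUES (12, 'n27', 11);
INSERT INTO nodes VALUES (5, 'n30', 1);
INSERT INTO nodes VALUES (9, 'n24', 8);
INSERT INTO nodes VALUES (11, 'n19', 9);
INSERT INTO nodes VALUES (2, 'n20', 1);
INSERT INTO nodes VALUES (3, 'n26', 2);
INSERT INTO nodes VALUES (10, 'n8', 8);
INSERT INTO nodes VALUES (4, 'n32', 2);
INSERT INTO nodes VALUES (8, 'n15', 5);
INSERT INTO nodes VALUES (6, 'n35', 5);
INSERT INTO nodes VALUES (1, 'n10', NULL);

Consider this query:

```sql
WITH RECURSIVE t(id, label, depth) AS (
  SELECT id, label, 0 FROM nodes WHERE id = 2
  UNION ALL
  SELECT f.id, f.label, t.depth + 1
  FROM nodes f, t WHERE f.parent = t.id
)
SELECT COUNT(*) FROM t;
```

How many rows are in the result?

4

Base: id=2 (n20) at depth 0.
Iteration 1: rows with parent in {2} -> n26 (id 3, depth 1), n32 (id 4, depth 1).
Iteration 2: rows with parent in {3,4} -> n21 (id 7, depth 2).
Iteration 3: no rows with parent in {7}; recursion stops.
Total rows emitted: 4.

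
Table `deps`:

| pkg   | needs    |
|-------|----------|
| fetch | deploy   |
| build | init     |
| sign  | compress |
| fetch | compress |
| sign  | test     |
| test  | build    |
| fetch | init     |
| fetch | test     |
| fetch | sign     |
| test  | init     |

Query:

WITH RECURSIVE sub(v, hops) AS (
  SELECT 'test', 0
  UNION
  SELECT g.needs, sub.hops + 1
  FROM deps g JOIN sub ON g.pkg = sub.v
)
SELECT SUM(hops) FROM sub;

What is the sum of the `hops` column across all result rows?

4

Base: (test, hops=0).
Iteration 1: edges from {test} -> (build, hops=1), (init, hops=1).
Iteration 2: edges from {build,init} -> (init, hops=2).
Iteration 3: no outgoing edges from {init}; recursion stops.
SUM(hops) = 0 + 1 + 1 + 2 = 4.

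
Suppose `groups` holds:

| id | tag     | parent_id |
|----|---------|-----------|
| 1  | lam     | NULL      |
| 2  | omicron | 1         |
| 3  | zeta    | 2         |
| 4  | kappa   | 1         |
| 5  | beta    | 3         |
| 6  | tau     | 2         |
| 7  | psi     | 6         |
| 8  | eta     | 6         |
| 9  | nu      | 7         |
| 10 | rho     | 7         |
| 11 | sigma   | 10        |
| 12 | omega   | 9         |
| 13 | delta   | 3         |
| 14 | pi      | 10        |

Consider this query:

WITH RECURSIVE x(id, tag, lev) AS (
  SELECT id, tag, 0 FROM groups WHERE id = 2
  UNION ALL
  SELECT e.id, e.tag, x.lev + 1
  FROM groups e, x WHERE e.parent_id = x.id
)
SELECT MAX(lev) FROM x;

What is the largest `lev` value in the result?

Base: id=2 (omicron) at lev 0.
Iteration 1: rows with parent_id in {2} -> zeta (id 3, lev 1), tau (id 6, lev 1).
Iteration 2: rows with parent_id in {3,6} -> beta (id 5, lev 2), psi (id 7, lev 2), eta (id 8, lev 2), delta (id 13, lev 2).
Iteration 3: rows with parent_id in {5,7,8,13} -> nu (id 9, lev 3), rho (id 10, lev 3).
Iteration 4: rows with parent_id in {9,10} -> sigma (id 11, lev 4), omega (id 12, lev 4), pi (id 14, lev 4).
Iteration 5: no rows with parent_id in {11,12,14}; recursion stops.
lev values: 0, 1, 1, 2, 2, 2, 2, 3, 3, 4, 4, 4; the maximum is 4.

4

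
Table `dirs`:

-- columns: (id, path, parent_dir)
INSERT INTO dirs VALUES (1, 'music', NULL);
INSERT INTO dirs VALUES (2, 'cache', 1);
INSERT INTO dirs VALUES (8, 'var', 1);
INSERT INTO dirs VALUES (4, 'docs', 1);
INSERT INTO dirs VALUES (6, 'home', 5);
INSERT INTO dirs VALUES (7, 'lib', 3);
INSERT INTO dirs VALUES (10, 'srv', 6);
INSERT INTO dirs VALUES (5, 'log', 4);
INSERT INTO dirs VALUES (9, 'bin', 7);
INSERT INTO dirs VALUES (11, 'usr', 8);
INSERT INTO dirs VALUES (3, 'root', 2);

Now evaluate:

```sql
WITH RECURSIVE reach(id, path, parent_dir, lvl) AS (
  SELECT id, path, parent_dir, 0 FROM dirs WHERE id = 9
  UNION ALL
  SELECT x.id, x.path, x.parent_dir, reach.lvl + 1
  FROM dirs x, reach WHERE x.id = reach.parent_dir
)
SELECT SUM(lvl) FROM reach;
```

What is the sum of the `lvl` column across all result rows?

10

Base: id=9 (bin), parent_dir=7, lvl 0.
Iteration 1: join on id=7 -> lib (id 7, parent_dir=3, lvl 1).
Iteration 2: join on id=3 -> root (id 3, parent_dir=2, lvl 2).
Iteration 3: join on id=2 -> cache (id 2, parent_dir=1, lvl 3).
Iteration 4: join on id=1 -> music (id 1, parent_dir=NULL, lvl 4).
Iteration 5: parent_dir is NULL; no match; recursion stops.
SUM(lvl) = 0 + 1 + 2 + 3 + 4 = 10.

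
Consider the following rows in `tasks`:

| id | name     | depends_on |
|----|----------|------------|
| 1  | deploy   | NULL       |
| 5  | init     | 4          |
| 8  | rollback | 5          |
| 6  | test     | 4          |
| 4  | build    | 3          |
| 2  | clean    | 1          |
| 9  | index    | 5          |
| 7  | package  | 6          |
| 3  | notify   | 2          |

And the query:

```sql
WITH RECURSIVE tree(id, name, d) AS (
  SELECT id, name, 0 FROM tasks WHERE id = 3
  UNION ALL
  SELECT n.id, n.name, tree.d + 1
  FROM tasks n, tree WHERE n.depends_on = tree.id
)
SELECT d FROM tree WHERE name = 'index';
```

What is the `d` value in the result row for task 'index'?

3

Base: id=3 (notify) at d 0.
Iteration 1: rows with depends_on in {3} -> build (id 4, d 1).
Iteration 2: rows with depends_on in {4} -> init (id 5, d 2), test (id 6, d 2).
Iteration 3: rows with depends_on in {5,6} -> package (id 7, d 3), rollback (id 8, d 3), index (id 9, d 3).
Iteration 4: no rows with depends_on in {7,8,9}; recursion stops.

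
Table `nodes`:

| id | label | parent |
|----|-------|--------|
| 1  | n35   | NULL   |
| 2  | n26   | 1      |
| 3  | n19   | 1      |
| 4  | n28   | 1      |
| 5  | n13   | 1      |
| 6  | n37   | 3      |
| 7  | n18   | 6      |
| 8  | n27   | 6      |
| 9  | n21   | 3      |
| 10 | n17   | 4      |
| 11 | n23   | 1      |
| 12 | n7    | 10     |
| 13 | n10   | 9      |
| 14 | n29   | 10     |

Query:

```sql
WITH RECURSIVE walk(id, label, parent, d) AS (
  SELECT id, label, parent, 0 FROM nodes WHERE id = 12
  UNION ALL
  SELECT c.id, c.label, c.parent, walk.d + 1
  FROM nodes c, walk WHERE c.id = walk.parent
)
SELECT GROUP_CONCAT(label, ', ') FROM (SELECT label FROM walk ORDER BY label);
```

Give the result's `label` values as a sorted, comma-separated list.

Base: id=12 (n7), parent=10, d 0.
Iteration 1: join on id=10 -> n17 (id 10, parent=4, d 1).
Iteration 2: join on id=4 -> n28 (id 4, parent=1, d 2).
Iteration 3: join on id=1 -> n35 (id 1, parent=NULL, d 3).
Iteration 4: parent is NULL; no match; recursion stops.

n17, n28, n35, n7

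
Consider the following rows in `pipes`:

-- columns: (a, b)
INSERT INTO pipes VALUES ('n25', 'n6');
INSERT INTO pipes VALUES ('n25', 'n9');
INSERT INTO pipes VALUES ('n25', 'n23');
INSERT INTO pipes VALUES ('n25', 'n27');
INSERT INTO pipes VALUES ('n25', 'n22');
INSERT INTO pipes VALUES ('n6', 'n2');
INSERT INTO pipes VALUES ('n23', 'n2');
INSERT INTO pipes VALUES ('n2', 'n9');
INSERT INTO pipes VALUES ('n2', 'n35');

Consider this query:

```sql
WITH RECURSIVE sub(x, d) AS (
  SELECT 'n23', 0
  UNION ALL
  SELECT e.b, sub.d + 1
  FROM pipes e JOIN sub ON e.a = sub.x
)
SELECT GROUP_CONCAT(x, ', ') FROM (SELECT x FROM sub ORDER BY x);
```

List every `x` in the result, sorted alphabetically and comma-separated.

Base: (n23, d=0).
Iteration 1: edges from {n23} -> (n2, d=1).
Iteration 2: edges from {n2} -> (n35, d=2), (n9, d=2).
Iteration 3: no outgoing edges from {n35,n9}; recursion stops.

n2, n23, n35, n9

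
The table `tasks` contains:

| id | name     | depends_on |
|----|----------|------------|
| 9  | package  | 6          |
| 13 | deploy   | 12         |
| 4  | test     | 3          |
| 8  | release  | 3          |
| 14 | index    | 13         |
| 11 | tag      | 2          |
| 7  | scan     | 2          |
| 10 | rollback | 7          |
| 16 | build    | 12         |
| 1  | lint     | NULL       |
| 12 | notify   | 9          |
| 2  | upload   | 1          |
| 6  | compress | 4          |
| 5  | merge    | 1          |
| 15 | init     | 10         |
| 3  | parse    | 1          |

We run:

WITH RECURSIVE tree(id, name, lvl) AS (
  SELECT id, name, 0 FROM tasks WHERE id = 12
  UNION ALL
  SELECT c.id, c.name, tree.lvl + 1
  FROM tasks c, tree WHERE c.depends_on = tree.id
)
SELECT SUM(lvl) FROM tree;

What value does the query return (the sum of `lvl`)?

Base: id=12 (notify) at lvl 0.
Iteration 1: rows with depends_on in {12} -> deploy (id 13, lvl 1), build (id 16, lvl 1).
Iteration 2: rows with depends_on in {13,16} -> index (id 14, lvl 2).
Iteration 3: no rows with depends_on in {14}; recursion stops.
SUM(lvl) = 0 + 1 + 1 + 2 = 4.

4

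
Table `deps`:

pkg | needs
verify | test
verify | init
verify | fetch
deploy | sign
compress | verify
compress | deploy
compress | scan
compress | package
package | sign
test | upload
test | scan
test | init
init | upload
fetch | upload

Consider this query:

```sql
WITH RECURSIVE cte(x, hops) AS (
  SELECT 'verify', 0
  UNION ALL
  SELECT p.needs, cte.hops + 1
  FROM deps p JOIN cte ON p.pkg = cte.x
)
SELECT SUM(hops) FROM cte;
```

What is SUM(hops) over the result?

16

Base: (verify, hops=0).
Iteration 1: edges from {verify} -> (fetch, hops=1), (init, hops=1), (test, hops=1).
Iteration 2: edges from {fetch,init,test} -> (init, hops=2), (scan, hops=2), (upload, hops=2) x3. [UNION ALL keeps all 5 new rows, including repeats]
Iteration 3: edges from {init,scan,upload} -> (upload, hops=3).
Iteration 4: no outgoing edges from {upload}; recursion stops.
SUM(hops) = 0 + 1 + 1 + 1 + 2 + 2 + 2 + 2 + 2 + 3 = 16.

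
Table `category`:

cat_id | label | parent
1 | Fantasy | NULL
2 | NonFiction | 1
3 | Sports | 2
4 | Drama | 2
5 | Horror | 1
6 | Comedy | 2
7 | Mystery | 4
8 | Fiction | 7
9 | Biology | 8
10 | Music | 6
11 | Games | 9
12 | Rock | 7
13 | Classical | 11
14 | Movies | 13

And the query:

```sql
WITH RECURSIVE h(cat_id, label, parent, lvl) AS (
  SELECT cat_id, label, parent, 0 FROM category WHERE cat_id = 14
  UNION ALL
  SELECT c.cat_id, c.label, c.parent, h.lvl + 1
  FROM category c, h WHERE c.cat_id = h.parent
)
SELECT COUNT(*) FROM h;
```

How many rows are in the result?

9

Base: cat_id=14 (Movies), parent=13, lvl 0.
Iteration 1: join on cat_id=13 -> Classical (id 13, parent=11, lvl 1).
Iteration 2: join on cat_id=11 -> Games (id 11, parent=9, lvl 2).
Iteration 3: join on cat_id=9 -> Biology (id 9, parent=8, lvl 3).
Iteration 4: join on cat_id=8 -> Fiction (id 8, parent=7, lvl 4).
Iteration 5: join on cat_id=7 -> Mystery (id 7, parent=4, lvl 5).
Iteration 6: join on cat_id=4 -> Drama (id 4, parent=2, lvl 6).
Iteration 7: join on cat_id=2 -> NonFiction (id 2, parent=1, lvl 7).
Iteration 8: join on cat_id=1 -> Fantasy (id 1, parent=NULL, lvl 8).
Iteration 9: parent is NULL; no match; recursion stops.
Total rows emitted: 9.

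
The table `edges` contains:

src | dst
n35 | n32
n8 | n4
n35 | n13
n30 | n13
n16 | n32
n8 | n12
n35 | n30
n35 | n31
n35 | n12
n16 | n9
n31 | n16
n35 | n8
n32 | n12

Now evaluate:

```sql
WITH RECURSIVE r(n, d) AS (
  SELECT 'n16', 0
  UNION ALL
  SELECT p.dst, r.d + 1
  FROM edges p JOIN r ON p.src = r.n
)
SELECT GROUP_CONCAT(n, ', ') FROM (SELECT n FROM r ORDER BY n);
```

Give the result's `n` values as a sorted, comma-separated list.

Base: (n16, d=0).
Iteration 1: edges from {n16} -> (n32, d=1), (n9, d=1).
Iteration 2: edges from {n32,n9} -> (n12, d=2).
Iteration 3: no outgoing edges from {n12}; recursion stops.

n12, n16, n32, n9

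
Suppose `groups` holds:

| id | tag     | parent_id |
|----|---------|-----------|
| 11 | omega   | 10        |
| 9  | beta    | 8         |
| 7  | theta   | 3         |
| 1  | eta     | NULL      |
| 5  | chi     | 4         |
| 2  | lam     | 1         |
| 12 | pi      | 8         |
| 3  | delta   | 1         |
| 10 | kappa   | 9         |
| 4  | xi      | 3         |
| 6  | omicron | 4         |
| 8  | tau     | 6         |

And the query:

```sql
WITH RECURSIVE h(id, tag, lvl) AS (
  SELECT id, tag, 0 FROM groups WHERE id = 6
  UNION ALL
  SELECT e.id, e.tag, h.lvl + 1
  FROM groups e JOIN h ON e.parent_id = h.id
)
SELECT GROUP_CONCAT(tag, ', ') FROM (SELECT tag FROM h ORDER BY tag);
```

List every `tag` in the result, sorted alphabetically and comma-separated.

beta, kappa, omega, omicron, pi, tau

Base: id=6 (omicron) at lvl 0.
Iteration 1: rows with parent_id in {6} -> tau (id 8, lvl 1).
Iteration 2: rows with parent_id in {8} -> beta (id 9, lvl 2), pi (id 12, lvl 2).
Iteration 3: rows with parent_id in {9,12} -> kappa (id 10, lvl 3).
Iteration 4: rows with parent_id in {10} -> omega (id 11, lvl 4).
Iteration 5: no rows with parent_id in {11}; recursion stops.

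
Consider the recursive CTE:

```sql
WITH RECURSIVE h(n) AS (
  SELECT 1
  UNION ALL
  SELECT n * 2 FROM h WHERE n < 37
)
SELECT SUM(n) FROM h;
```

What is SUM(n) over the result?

127

Base: n=1.
Iteration 1: 1 < 37 holds -> n = 1 * 2 = 2.
Iteration 2: 2 < 37 holds -> n = 2 * 2 = 4.
Iteration 3: 4 < 37 holds -> n = 4 * 2 = 8.
Iteration 4: 8 < 37 holds -> n = 8 * 2 = 16.
Iteration 5: 16 < 37 holds -> n = 16 * 2 = 32.
Iteration 6: 32 < 37 holds -> n = 32 * 2 = 64.
Iteration 7: 64 < 37 fails; recursion stops.
SUM(n) = 1 + 2 + 4 + 8 + 16 + 32 + 64 = 127.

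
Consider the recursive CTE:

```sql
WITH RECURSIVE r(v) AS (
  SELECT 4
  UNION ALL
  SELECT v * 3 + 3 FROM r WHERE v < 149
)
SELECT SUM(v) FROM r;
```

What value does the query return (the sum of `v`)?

Base: v=4.
Iteration 1: 4 < 149 holds -> v = 4 * 3 + 3 = 15.
Iteration 2: 15 < 149 holds -> v = 15 * 3 + 3 = 48.
Iteration 3: 48 < 149 holds -> v = 48 * 3 + 3 = 147.
Iteration 4: 147 < 149 holds -> v = 147 * 3 + 3 = 444.
Iteration 5: 444 < 149 fails; recursion stops.
SUM(v) = 4 + 15 + 48 + 147 + 444 = 658.

658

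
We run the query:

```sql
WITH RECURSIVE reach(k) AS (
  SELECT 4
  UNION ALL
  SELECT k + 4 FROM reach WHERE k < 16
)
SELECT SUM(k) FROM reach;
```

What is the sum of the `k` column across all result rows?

Base: k=4.
Iteration 1: 4 < 16 holds -> k = 4 + 4 = 8.
Iteration 2: 8 < 16 holds -> k = 8 + 4 = 12.
Iteration 3: 12 < 16 holds -> k = 12 + 4 = 16.
Iteration 4: 16 < 16 fails; recursion stops.
SUM(k) = 4 + 8 + 12 + 16 = 40.

40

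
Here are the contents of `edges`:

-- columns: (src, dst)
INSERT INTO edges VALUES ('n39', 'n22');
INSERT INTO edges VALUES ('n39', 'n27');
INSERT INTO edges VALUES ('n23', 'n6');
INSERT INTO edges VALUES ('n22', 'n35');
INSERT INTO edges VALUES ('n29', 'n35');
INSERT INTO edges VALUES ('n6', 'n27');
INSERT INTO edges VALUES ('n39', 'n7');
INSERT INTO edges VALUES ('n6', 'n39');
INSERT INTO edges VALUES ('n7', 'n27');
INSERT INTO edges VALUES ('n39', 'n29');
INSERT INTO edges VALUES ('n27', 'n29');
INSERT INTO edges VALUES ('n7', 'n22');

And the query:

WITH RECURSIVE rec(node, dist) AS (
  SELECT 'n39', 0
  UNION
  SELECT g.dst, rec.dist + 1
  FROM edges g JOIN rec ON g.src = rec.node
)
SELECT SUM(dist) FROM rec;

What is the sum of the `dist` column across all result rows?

Base: (n39, dist=0).
Iteration 1: edges from {n39} -> (n22, dist=1), (n27, dist=1), (n29, dist=1), (n7, dist=1).
Iteration 2: edges from {n22,n27,n29,n7} -> (n22, dist=2), (n27, dist=2), (n29, dist=2), (n35, dist=2). [UNION drops 1 duplicate row(s)]
Iteration 3: edges from {n22,n27,n29,n35} -> (n29, dist=3), (n35, dist=3). [UNION drops 1 duplicate row(s)]
Iteration 4: edges from {n29,n35} -> (n35, dist=4).
Iteration 5: no outgoing edges from {n35}; recursion stops.
SUM(dist) = 0 + 1 + 1 + 1 + 1 + 2 + 2 + 2 + 2 + 3 + 3 + 4 = 22.

22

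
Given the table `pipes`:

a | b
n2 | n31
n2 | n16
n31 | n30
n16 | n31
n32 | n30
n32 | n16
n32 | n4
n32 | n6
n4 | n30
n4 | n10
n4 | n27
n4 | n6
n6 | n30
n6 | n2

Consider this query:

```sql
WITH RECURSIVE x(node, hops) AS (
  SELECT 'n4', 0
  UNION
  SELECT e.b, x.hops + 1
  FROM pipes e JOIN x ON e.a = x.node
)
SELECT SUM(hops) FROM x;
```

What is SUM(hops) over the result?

27

Base: (n4, hops=0).
Iteration 1: edges from {n4} -> (n10, hops=1), (n27, hops=1), (n30, hops=1), (n6, hops=1).
Iteration 2: edges from {n10,n27,n30,n6} -> (n2, hops=2), (n30, hops=2).
Iteration 3: edges from {n2,n30} -> (n16, hops=3), (n31, hops=3).
Iteration 4: edges from {n16,n31} -> (n30, hops=4), (n31, hops=4).
Iteration 5: edges from {n30,n31} -> (n30, hops=5).
Iteration 6: no outgoing edges from {n30}; recursion stops.
SUM(hops) = 0 + 1 + 1 + 1 + 1 + 2 + 2 + 3 + 3 + 4 + 4 + 5 = 27.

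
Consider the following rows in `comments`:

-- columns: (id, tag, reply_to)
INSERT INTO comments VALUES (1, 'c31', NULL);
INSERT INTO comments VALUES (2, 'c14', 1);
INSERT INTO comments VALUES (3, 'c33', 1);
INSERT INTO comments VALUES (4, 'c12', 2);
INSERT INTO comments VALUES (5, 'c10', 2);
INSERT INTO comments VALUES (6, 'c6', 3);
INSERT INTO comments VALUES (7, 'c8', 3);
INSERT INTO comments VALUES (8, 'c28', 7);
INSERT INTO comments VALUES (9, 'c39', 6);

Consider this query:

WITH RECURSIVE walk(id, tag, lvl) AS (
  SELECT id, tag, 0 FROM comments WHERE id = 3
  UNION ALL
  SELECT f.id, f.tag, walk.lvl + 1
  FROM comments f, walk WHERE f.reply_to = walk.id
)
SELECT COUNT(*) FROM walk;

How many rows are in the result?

5

Base: id=3 (c33) at lvl 0.
Iteration 1: rows with reply_to in {3} -> c6 (id 6, lvl 1), c8 (id 7, lvl 1).
Iteration 2: rows with reply_to in {6,7} -> c28 (id 8, lvl 2), c39 (id 9, lvl 2).
Iteration 3: no rows with reply_to in {8,9}; recursion stops.
Total rows emitted: 5.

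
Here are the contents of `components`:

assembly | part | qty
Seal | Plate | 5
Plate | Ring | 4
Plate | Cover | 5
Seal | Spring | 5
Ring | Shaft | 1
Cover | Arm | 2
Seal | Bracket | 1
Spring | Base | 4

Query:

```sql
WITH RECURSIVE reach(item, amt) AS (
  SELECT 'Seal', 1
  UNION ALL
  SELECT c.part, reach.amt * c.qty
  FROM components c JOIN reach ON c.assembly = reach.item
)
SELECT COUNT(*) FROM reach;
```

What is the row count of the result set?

9

Base: (Seal, amt=1).
Iteration 1: components of {Seal} -> Bracket = 1*1 = 1, Plate = 1*5 = 5, Spring = 1*5 = 5.
Iteration 2: components of {Bracket,Plate,Spring} -> Base = 5*4 = 20, Cover = 5*5 = 25, Ring = 5*4 = 20.
Iteration 3: components of {Base,Cover,Ring} -> Arm = 25*2 = 50, Shaft = 20*1 = 20.
Iteration 4: no further components; recursion stops.
Total rows emitted: 9.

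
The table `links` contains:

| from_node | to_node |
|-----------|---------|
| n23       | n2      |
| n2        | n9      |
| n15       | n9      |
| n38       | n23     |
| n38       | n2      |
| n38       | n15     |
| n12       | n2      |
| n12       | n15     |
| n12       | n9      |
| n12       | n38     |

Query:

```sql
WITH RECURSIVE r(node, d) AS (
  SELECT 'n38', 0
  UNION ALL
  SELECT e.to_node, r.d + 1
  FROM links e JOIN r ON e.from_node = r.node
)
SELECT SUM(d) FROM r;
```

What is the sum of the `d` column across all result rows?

12

Base: (n38, d=0).
Iteration 1: edges from {n38} -> (n15, d=1), (n2, d=1), (n23, d=1).
Iteration 2: edges from {n15,n2,n23} -> (n2, d=2), (n9, d=2) x2. [UNION ALL keeps all 3 new rows, including repeats]
Iteration 3: edges from {n2,n9} -> (n9, d=3).
Iteration 4: no outgoing edges from {n9}; recursion stops.
SUM(d) = 0 + 1 + 1 + 1 + 2 + 2 + 2 + 3 = 12.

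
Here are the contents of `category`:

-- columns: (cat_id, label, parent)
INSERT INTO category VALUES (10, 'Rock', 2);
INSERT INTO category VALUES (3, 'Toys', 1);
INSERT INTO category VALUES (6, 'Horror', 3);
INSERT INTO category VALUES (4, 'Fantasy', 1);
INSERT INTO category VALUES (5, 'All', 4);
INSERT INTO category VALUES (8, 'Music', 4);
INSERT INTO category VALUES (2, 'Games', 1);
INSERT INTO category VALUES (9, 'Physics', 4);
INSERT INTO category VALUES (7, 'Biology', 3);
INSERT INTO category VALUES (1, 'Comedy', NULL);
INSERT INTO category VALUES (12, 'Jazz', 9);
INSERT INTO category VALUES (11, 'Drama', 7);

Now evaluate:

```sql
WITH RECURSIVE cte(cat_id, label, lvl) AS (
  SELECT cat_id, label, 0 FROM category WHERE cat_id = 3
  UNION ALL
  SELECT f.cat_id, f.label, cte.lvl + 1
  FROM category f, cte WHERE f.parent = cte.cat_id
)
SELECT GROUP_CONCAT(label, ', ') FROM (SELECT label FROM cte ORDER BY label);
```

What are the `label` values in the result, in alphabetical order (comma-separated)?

Biology, Drama, Horror, Toys

Base: cat_id=3 (Toys) at lvl 0.
Iteration 1: rows with parent in {3} -> Horror (id 6, lvl 1), Biology (id 7, lvl 1).
Iteration 2: rows with parent in {6,7} -> Drama (id 11, lvl 2).
Iteration 3: no rows with parent in {11}; recursion stops.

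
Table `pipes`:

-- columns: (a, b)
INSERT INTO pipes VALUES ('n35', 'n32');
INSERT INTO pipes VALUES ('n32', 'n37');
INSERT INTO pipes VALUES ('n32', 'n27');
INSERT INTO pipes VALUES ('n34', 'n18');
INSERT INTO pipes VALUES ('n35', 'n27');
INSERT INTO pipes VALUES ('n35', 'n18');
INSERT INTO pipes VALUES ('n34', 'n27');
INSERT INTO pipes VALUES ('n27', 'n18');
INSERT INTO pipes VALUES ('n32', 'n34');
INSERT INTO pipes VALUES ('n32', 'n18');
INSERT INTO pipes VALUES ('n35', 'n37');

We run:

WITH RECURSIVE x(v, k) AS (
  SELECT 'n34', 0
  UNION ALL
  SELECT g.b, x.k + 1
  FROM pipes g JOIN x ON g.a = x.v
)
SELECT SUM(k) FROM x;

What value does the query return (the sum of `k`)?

4

Base: (n34, k=0).
Iteration 1: edges from {n34} -> (n18, k=1), (n27, k=1).
Iteration 2: edges from {n18,n27} -> (n18, k=2).
Iteration 3: no outgoing edges from {n18}; recursion stops.
SUM(k) = 0 + 1 + 1 + 2 = 4.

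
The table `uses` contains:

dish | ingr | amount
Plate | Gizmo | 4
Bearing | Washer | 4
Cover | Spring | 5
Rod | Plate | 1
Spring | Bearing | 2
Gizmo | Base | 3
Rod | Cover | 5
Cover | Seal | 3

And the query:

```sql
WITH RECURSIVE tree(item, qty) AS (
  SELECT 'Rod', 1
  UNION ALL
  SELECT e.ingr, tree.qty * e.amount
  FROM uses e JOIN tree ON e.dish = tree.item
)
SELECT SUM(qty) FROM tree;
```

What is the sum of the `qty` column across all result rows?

313

Base: (Rod, qty=1).
Iteration 1: components of {Rod} -> Cover = 1*5 = 5, Plate = 1*1 = 1.
Iteration 2: components of {Cover,Plate} -> Gizmo = 1*4 = 4, Seal = 5*3 = 15, Spring = 5*5 = 25.
Iteration 3: components of {Gizmo,Seal,Spring} -> Base = 4*3 = 12, Bearing = 25*2 = 50.
Iteration 4: components of {Base,Bearing} -> Washer = 50*4 = 200.
Iteration 5: no further components; recursion stops.
SUM(qty) = 1 + 5 + 1 + 15 + 25 + 4 + 50 + 12 + 200 = 313.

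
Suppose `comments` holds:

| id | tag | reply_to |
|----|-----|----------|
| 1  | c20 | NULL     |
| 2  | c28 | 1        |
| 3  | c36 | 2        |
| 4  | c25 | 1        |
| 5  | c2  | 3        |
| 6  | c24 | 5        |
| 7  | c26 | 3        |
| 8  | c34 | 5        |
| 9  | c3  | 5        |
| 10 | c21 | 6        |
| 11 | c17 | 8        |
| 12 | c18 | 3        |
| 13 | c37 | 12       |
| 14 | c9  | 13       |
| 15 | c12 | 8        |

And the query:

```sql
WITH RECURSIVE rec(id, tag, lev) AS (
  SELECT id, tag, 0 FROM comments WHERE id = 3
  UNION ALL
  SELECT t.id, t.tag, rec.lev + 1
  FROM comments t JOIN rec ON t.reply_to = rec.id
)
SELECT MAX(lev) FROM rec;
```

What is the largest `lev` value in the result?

Base: id=3 (c36) at lev 0.
Iteration 1: rows with reply_to in {3} -> c2 (id 5, lev 1), c26 (id 7, lev 1), c18 (id 12, lev 1).
Iteration 2: rows with reply_to in {5,7,12} -> c24 (id 6, lev 2), c34 (id 8, lev 2), c3 (id 9, lev 2), c37 (id 13, lev 2).
Iteration 3: rows with reply_to in {6,8,9,13} -> c21 (id 10, lev 3), c17 (id 11, lev 3), c9 (id 14, lev 3), c12 (id 15, lev 3).
Iteration 4: no rows with reply_to in {10,11,14,15}; recursion stops.
lev values: 0, 1, 1, 1, 2, 2, 2, 2, 3, 3, 3, 3; the maximum is 3.

3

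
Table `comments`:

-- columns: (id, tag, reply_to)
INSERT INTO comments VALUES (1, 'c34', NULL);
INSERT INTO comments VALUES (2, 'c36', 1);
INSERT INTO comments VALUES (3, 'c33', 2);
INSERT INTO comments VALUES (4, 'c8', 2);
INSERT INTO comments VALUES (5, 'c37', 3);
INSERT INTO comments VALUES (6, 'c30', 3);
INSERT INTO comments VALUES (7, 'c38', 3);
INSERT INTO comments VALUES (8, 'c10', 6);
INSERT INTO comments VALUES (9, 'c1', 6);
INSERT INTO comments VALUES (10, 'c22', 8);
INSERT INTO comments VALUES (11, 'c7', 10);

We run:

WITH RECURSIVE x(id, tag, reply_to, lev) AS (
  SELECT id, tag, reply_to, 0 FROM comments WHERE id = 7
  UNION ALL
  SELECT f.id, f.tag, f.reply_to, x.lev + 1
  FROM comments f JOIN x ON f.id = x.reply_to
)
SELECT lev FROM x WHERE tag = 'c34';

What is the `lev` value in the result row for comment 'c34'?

3

Base: id=7 (c38), reply_to=3, lev 0.
Iteration 1: join on id=3 -> c33 (id 3, reply_to=2, lev 1).
Iteration 2: join on id=2 -> c36 (id 2, reply_to=1, lev 2).
Iteration 3: join on id=1 -> c34 (id 1, reply_to=NULL, lev 3).
Iteration 4: reply_to is NULL; no match; recursion stops.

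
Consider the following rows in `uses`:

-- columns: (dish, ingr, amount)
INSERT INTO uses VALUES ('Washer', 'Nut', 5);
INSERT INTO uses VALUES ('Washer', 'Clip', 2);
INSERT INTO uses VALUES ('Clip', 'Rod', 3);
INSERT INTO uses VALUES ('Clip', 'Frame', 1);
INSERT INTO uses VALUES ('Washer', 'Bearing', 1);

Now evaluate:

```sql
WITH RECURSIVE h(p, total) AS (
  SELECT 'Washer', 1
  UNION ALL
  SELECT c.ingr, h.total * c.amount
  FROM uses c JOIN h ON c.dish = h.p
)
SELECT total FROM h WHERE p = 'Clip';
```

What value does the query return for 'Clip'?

Base: (Washer, total=1).
Iteration 1: components of {Washer} -> Bearing = 1*1 = 1, Clip = 1*2 = 2, Nut = 1*5 = 5.
Iteration 2: components of {Bearing,Clip,Nut} -> Frame = 2*1 = 2, Rod = 2*3 = 6.
Iteration 3: no further components; recursion stops.

2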